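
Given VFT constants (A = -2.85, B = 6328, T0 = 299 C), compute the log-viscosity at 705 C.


VFT equation: log(eta) = A + B / (T - T0)
  T - T0 = 705 - 299 = 406
  B / (T - T0) = 6328 / 406 = 15.586
  log(eta) = -2.85 + 15.586 = 12.736

12.736


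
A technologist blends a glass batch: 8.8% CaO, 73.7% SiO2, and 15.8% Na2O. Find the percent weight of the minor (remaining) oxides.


Sum the three major oxides:
  SiO2 + Na2O + CaO = 73.7 + 15.8 + 8.8 = 98.3%
Subtract from 100%:
  Others = 100 - 98.3 = 1.7%

1.7%


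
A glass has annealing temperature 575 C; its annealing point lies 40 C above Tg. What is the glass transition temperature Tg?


Rearrange T_anneal = Tg + offset for Tg:
  Tg = T_anneal - offset = 575 - 40 = 535 C

535 C


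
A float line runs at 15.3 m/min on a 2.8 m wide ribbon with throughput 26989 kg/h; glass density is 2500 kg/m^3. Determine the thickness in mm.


Ribbon cross-section from mass balance:
  Volume rate = throughput / density = 26989 / 2500 = 10.7956 m^3/h
  thickness = volume rate / (speed * 60 * width), i.e.
  thickness = throughput / (60 * speed * width * density) * 1000
  thickness = 26989 / (60 * 15.3 * 2.8 * 2500) * 1000 = 4.2 mm

4.2 mm


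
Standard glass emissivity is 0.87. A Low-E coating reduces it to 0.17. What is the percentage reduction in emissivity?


Percentage reduction = (1 - coated/uncoated) * 100
  Ratio = 0.17 / 0.87 = 0.1954
  Reduction = (1 - 0.1954) * 100 = 80.5%

80.5%


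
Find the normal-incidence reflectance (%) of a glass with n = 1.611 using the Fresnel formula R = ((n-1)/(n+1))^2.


Fresnel reflectance at normal incidence:
  R = ((n - 1)/(n + 1))^2
  (n - 1)/(n + 1) = (1.611 - 1)/(1.611 + 1) = 0.23401
  R = 0.23401^2 = 0.0547607
  R(%) = 0.0547607 * 100 = 5.476%

5.476%


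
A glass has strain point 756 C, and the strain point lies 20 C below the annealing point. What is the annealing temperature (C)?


T_anneal = T_strain + gap:
  T_anneal = 756 + 20 = 776 C

776 C


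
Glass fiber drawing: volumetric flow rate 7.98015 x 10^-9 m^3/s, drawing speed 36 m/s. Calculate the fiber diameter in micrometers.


Cross-sectional area from continuity:
  A = Q / v = 7.98015 x 10^-9 / 36 = 2.216708 x 10^-10 m^2
Diameter from circular cross-section:
  d = sqrt(4A / pi) * 10^6 (m -> um)
  d = sqrt(4 * 2.216708 x 10^-10 / pi) * 10^6 = 16.8 um

16.8 um


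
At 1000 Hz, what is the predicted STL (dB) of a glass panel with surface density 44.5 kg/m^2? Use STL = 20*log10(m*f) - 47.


Mass law: STL = 20 * log10(m * f) - 47
  m * f = 44.5 * 1000 = 44500
  log10(44500) = 4.64836
  STL = 20 * 4.64836 - 47 = 92.9672 - 47 = 46.0 dB

46.0 dB


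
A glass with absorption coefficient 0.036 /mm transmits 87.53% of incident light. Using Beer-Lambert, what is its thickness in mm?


Rearrange T = exp(-alpha * thickness):
  thickness = -ln(T) / alpha
  T = 87.53/100 = 0.8753
  ln(T) = -0.13319
  -ln(T) = 0.13319
  thickness = 0.13319 / 0.036 = 3.7 mm

3.7 mm


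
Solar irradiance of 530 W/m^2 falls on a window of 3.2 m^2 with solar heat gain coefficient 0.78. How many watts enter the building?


Solar heat gain: Q = Area * SHGC * Irradiance
  Q = 3.2 * 0.78 * 530 = 1322.9 W

1322.9 W


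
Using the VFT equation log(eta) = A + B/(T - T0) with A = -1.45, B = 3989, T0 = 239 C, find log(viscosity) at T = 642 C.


VFT equation: log(eta) = A + B / (T - T0)
  T - T0 = 642 - 239 = 403
  B / (T - T0) = 3989 / 403 = 9.898
  log(eta) = -1.45 + 9.898 = 8.448

8.448


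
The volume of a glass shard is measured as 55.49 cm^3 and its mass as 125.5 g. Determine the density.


Use the definition of density:
  rho = mass / volume
  rho = 125.5 / 55.49 = 2.262 g/cm^3

2.262 g/cm^3


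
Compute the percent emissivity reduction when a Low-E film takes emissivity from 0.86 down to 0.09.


Percentage reduction = (1 - coated/uncoated) * 100
  Ratio = 0.09 / 0.86 = 0.1047
  Reduction = (1 - 0.1047) * 100 = 89.5%

89.5%


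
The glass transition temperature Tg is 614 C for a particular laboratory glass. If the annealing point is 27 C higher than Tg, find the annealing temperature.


The annealing temperature is Tg plus the offset:
  T_anneal = 614 + 27 = 641 C

641 C


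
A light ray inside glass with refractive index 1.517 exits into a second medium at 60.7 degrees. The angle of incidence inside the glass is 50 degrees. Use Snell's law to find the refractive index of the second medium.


Apply Snell's law: n1 * sin(theta1) = n2 * sin(theta2)
  n2 = n1 * sin(theta1) / sin(theta2)
  sin(50) = 0.766044
  sin(60.7) = 0.872069
  n2 = 1.517 * 0.766044 / 0.872069 = 1.3326

1.3326


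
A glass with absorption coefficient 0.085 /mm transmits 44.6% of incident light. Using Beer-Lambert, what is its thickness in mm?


Rearrange T = exp(-alpha * thickness):
  thickness = -ln(T) / alpha
  T = 44.6/100 = 0.446
  ln(T) = -0.80744
  -ln(T) = 0.80744
  thickness = 0.80744 / 0.085 = 9.5 mm

9.5 mm


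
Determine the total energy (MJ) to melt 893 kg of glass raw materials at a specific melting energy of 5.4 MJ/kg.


Total energy = mass * specific energy
  E = 893 * 5.4 = 4822.2 MJ

4822.2 MJ


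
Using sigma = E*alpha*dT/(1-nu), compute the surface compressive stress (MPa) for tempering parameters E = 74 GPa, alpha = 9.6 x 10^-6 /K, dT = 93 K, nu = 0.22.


Tempering stress: sigma = E * alpha * dT / (1 - nu)
  E (MPa) = 74 * 1000 = 74000
  Numerator = 74000 * (9.6 x 10^-6) * 93 = 66.0672
  Denominator = 1 - 0.22 = 0.78
  sigma = 66.0672 / 0.78 = 84.7 MPa

84.7 MPa


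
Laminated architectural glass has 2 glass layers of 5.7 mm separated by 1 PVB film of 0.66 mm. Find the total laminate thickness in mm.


Total thickness = glass contribution + PVB contribution
  Glass: 2 * 5.7 = 11.4 mm
  PVB: 1 * 0.66 = 0.66 mm
  Total = 11.4 + 0.66 = 12.06 mm

12.06 mm


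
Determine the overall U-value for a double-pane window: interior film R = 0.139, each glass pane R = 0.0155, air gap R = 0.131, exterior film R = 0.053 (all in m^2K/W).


Total thermal resistance (series):
  R_total = R_in + R_glass + R_air + R_glass + R_out
  R_total = 0.139 + 0.0155 + 0.131 + 0.0155 + 0.053 = 0.354 m^2K/W
U-value = 1 / R_total = 1 / 0.354 = 2.825 W/m^2K

2.825 W/m^2K


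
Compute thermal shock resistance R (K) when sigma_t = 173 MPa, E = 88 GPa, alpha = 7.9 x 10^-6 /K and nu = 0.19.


Thermal shock resistance: R = sigma * (1 - nu) / (E * alpha)
  Numerator = 173 * (1 - 0.19) = 140.13
  Denominator = 88 * 1000 * (7.9 x 10^-6) = 0.6952
  R = 140.13 / 0.6952 = 201.6 K

201.6 K


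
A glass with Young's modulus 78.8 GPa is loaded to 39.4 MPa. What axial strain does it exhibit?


Rearrange E = sigma / epsilon:
  epsilon = sigma / E
  E (MPa) = 78.8 * 1000 = 78800
  epsilon = 39.4 / 78800 = 0.0005

0.0005


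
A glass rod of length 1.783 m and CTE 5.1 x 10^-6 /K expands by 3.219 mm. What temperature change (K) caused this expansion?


Rearrange dL = alpha * L0 * dT for dT:
  dT = dL / (alpha * L0)
  dL (m) = 3.219 / 1000 = 0.003219
  dT = 0.003219 / ((5.1 x 10^-6) * 1.783) = 354.0 K

354.0 K


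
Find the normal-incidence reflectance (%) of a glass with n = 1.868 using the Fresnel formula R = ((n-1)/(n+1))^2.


Fresnel reflectance at normal incidence:
  R = ((n - 1)/(n + 1))^2
  (n - 1)/(n + 1) = (1.868 - 1)/(1.868 + 1) = 0.30265
  R = 0.30265^2 = 0.091597
  R(%) = 0.091597 * 100 = 9.16%

9.16%


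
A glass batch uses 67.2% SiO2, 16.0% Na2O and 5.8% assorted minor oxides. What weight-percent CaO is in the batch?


Pieces sum to 100%:
  CaO = 100 - (SiO2 + Na2O + others)
  CaO = 100 - (67.2 + 16.0 + 5.8) = 11.0%

11.0%


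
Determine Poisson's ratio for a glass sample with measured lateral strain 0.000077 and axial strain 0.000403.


Poisson's ratio: nu = lateral strain / axial strain
  nu = 0.000077 / 0.000403 = 0.1911

0.1911


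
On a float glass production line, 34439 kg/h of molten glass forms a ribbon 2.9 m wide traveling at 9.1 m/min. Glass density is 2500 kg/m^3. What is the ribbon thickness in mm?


Ribbon cross-section from mass balance:
  Volume rate = throughput / density = 34439 / 2500 = 13.7756 m^3/h
  thickness = volume rate / (speed * 60 * width), i.e.
  thickness = throughput / (60 * speed * width * density) * 1000
  thickness = 34439 / (60 * 9.1 * 2.9 * 2500) * 1000 = 8.7 mm

8.7 mm


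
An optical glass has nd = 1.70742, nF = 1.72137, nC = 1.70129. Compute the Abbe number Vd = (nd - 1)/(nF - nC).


Abbe number formula: Vd = (nd - 1) / (nF - nC)
  nd - 1 = 1.70742 - 1 = 0.70742
  nF - nC = 1.72137 - 1.70129 = 0.02008
  Vd = 0.70742 / 0.02008 = 35.23

35.23


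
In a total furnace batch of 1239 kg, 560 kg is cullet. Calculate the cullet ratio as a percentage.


Cullet ratio = (cullet mass / total batch mass) * 100
  Ratio = 560 / 1239 * 100 = 45.2%

45.2%


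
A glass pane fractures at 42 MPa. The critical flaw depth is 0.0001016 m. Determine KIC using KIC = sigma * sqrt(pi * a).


Fracture toughness: KIC = sigma * sqrt(pi * a)
  pi * a = pi * 0.0001016 = 0.000319186
  sqrt(pi * a) = 0.017866
  KIC = 42 * 0.017866 = 0.75 MPa*sqrt(m)

0.75 MPa*sqrt(m)


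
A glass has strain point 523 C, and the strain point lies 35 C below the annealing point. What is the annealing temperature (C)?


T_anneal = T_strain + gap:
  T_anneal = 523 + 35 = 558 C

558 C


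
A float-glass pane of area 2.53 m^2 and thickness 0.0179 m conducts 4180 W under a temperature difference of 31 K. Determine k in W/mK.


Fourier's law rearranged: k = Q * t / (A * dT)
  Numerator = 4180 * 0.0179 = 74.822
  Denominator = 2.53 * 31 = 78.43
  k = 74.822 / 78.43 = 0.954 W/mK

0.954 W/mK


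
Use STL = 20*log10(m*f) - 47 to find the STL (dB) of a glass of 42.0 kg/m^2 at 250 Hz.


Mass law: STL = 20 * log10(m * f) - 47
  m * f = 42.0 * 250 = 10500
  log10(10500) = 4.02119
  STL = 20 * 4.02119 - 47 = 80.4238 - 47 = 33.4 dB

33.4 dB


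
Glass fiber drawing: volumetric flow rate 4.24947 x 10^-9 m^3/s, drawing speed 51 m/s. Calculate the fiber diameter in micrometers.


Cross-sectional area from continuity:
  A = Q / v = 4.24947 x 10^-9 / 51 = 8.332294 x 10^-11 m^2
Diameter from circular cross-section:
  d = sqrt(4A / pi) * 10^6 (m -> um)
  d = sqrt(4 * 8.332294 x 10^-11 / pi) * 10^6 = 10.3 um

10.3 um


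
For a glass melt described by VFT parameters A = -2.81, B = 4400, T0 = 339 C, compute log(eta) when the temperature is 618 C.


VFT equation: log(eta) = A + B / (T - T0)
  T - T0 = 618 - 339 = 279
  B / (T - T0) = 4400 / 279 = 15.771
  log(eta) = -2.81 + 15.771 = 12.961

12.961


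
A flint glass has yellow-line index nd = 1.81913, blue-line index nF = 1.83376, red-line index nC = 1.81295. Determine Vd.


Abbe number formula: Vd = (nd - 1) / (nF - nC)
  nd - 1 = 1.81913 - 1 = 0.81913
  nF - nC = 1.83376 - 1.81295 = 0.02081
  Vd = 0.81913 / 0.02081 = 39.36

39.36


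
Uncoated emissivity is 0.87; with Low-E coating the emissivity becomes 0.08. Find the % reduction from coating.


Percentage reduction = (1 - coated/uncoated) * 100
  Ratio = 0.08 / 0.87 = 0.092
  Reduction = (1 - 0.092) * 100 = 90.8%

90.8%


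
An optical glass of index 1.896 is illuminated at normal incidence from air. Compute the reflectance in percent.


Fresnel reflectance at normal incidence:
  R = ((n - 1)/(n + 1))^2
  (n - 1)/(n + 1) = (1.896 - 1)/(1.896 + 1) = 0.309392
  R = 0.309392^2 = 0.0957234
  R(%) = 0.0957234 * 100 = 9.572%

9.572%


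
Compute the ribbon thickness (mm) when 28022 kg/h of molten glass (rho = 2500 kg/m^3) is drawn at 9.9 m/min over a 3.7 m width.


Ribbon cross-section from mass balance:
  Volume rate = throughput / density = 28022 / 2500 = 11.2088 m^3/h
  thickness = volume rate / (speed * 60 * width), i.e.
  thickness = throughput / (60 * speed * width * density) * 1000
  thickness = 28022 / (60 * 9.9 * 3.7 * 2500) * 1000 = 5.1 mm

5.1 mm


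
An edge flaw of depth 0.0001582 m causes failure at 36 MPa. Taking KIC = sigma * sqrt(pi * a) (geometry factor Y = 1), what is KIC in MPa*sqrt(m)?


Fracture toughness: KIC = sigma * sqrt(pi * a)
  pi * a = pi * 0.0001582 = 0.000497
  sqrt(pi * a) = 0.022293
  KIC = 36 * 0.022293 = 0.803 MPa*sqrt(m)

0.803 MPa*sqrt(m)


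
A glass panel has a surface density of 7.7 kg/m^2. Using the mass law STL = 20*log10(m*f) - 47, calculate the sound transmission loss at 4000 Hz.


Mass law: STL = 20 * log10(m * f) - 47
  m * f = 7.7 * 4000 = 30800
  log10(30800) = 4.48855
  STL = 20 * 4.48855 - 47 = 89.771 - 47 = 42.8 dB

42.8 dB


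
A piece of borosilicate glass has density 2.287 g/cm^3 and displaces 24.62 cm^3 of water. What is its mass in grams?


Rearrange rho = m / V:
  m = rho * V
  m = 2.287 * 24.62 = 56.306 g

56.306 g


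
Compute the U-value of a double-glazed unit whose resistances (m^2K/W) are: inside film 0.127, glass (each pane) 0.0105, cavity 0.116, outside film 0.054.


Total thermal resistance (series):
  R_total = R_in + R_glass + R_air + R_glass + R_out
  R_total = 0.127 + 0.0105 + 0.116 + 0.0105 + 0.054 = 0.318 m^2K/W
U-value = 1 / R_total = 1 / 0.318 = 3.145 W/m^2K

3.145 W/m^2K


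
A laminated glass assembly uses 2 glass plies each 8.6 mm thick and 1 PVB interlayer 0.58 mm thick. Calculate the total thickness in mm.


Total thickness = glass contribution + PVB contribution
  Glass: 2 * 8.6 = 17.2 mm
  PVB: 1 * 0.58 = 0.58 mm
  Total = 17.2 + 0.58 = 17.78 mm

17.78 mm


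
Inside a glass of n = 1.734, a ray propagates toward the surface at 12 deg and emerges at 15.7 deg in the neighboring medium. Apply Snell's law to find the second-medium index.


Apply Snell's law: n1 * sin(theta1) = n2 * sin(theta2)
  n2 = n1 * sin(theta1) / sin(theta2)
  sin(12) = 0.207912
  sin(15.7) = 0.2706
  n2 = 1.734 * 0.207912 / 0.2706 = 1.3323

1.3323


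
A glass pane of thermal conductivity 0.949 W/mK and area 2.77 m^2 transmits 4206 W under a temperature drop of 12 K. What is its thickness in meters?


Fourier's law: t = k * A * dT / Q
  t = 0.949 * 2.77 * 12 / 4206
  t = 31.54476 / 4206 = 0.0075 m

0.0075 m


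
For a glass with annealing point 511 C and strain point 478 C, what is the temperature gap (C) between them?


Gap = T_anneal - T_strain:
  gap = 511 - 478 = 33 C

33 C


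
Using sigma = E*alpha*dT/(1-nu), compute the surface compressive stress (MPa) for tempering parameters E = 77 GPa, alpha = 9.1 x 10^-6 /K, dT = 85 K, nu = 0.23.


Tempering stress: sigma = E * alpha * dT / (1 - nu)
  E (MPa) = 77 * 1000 = 77000
  Numerator = 77000 * (9.1 x 10^-6) * 85 = 59.5595
  Denominator = 1 - 0.23 = 0.77
  sigma = 59.5595 / 0.77 = 77.3 MPa

77.3 MPa


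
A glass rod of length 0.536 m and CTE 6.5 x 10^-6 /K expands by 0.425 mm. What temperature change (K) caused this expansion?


Rearrange dL = alpha * L0 * dT for dT:
  dT = dL / (alpha * L0)
  dL (m) = 0.425 / 1000 = 0.000425
  dT = 0.000425 / ((6.5 x 10^-6) * 0.536) = 122.0 K

122.0 K


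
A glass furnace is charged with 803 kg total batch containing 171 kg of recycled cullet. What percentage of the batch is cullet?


Cullet ratio = (cullet mass / total batch mass) * 100
  Ratio = 171 / 803 * 100 = 21.3%

21.3%


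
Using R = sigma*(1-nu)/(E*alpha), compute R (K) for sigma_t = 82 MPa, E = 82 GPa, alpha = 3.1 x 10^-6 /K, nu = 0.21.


Thermal shock resistance: R = sigma * (1 - nu) / (E * alpha)
  Numerator = 82 * (1 - 0.21) = 64.78
  Denominator = 82 * 1000 * (3.1 x 10^-6) = 0.2542
  R = 64.78 / 0.2542 = 254.8 K

254.8 K


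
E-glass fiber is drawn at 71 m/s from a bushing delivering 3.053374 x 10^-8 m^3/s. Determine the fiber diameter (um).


Cross-sectional area from continuity:
  A = Q / v = 3.053374 x 10^-8 / 71 = 4.300527 x 10^-10 m^2
Diameter from circular cross-section:
  d = sqrt(4A / pi) * 10^6 (m -> um)
  d = sqrt(4 * 4.300527 x 10^-10 / pi) * 10^6 = 23.4 um

23.4 um


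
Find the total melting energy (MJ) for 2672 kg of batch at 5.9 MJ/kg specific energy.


Total energy = mass * specific energy
  E = 2672 * 5.9 = 15764.8 MJ

15764.8 MJ


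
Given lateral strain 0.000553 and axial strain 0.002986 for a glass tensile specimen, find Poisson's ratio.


Poisson's ratio: nu = lateral strain / axial strain
  nu = 0.000553 / 0.002986 = 0.1852

0.1852


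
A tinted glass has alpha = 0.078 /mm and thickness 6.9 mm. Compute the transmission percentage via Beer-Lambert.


Beer-Lambert law: T = exp(-alpha * thickness)
  exponent = -0.078 * 6.9 = -0.5382
  T = exp(-0.5382) = 0.5838
  Percentage = 0.5838 * 100 = 58.38%

58.38%


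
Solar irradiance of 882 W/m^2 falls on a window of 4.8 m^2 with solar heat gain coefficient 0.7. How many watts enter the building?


Solar heat gain: Q = Area * SHGC * Irradiance
  Q = 4.8 * 0.7 * 882 = 2963.5 W

2963.5 W


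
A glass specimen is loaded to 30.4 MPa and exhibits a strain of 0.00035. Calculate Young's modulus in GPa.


Young's modulus: E = stress / strain
  E = 30.4 MPa / 0.00035 = 86857.14 MPa
Convert to GPa: 86857.14 / 1000 = 86.86 GPa

86.86 GPa


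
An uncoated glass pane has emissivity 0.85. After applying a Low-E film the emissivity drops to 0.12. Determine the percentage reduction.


Percentage reduction = (1 - coated/uncoated) * 100
  Ratio = 0.12 / 0.85 = 0.1412
  Reduction = (1 - 0.1412) * 100 = 85.9%

85.9%


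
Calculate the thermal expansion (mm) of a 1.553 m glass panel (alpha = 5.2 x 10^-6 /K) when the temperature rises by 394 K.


Thermal expansion formula: dL = alpha * L0 * dT
  dL = (5.2 x 10^-6) * 1.553 * 394 = 0.00318179 m
Convert to mm: 0.00318179 * 1000 = 3.1818 mm

3.1818 mm


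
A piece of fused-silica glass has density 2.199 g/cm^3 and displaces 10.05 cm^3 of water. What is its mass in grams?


Rearrange rho = m / V:
  m = rho * V
  m = 2.199 * 10.05 = 22.1 g

22.1 g


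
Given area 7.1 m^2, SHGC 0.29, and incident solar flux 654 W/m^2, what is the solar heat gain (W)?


Solar heat gain: Q = Area * SHGC * Irradiance
  Q = 7.1 * 0.29 * 654 = 1346.6 W

1346.6 W


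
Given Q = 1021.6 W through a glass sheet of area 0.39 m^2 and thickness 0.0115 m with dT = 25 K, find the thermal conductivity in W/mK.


Fourier's law rearranged: k = Q * t / (A * dT)
  Numerator = 1021.6 * 0.0115 = 11.7484
  Denominator = 0.39 * 25 = 9.75
  k = 11.7484 / 9.75 = 1.205 W/mK

1.205 W/mK


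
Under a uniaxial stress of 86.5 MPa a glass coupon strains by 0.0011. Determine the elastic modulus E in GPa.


Young's modulus: E = stress / strain
  E = 86.5 MPa / 0.0011 = 78636.36 MPa
Convert to GPa: 78636.36 / 1000 = 78.64 GPa

78.64 GPa


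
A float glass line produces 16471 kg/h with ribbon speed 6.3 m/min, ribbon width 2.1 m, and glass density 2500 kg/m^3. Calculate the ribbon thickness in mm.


Ribbon cross-section from mass balance:
  Volume rate = throughput / density = 16471 / 2500 = 6.5884 m^3/h
  thickness = volume rate / (speed * 60 * width), i.e.
  thickness = throughput / (60 * speed * width * density) * 1000
  thickness = 16471 / (60 * 6.3 * 2.1 * 2500) * 1000 = 8.3 mm

8.3 mm


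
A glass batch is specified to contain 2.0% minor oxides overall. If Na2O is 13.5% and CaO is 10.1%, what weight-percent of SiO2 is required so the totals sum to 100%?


Known pieces sum to 100%:
  SiO2 = 100 - (others + Na2O + CaO)
  SiO2 = 100 - (2.0 + 13.5 + 10.1) = 74.4%

74.4%


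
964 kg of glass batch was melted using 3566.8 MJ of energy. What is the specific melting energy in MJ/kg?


Rearrange E = m * s for s:
  s = E / m
  s = 3566.8 / 964 = 3.7 MJ/kg

3.7 MJ/kg


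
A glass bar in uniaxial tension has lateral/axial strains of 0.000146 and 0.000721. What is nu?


Poisson's ratio: nu = lateral strain / axial strain
  nu = 0.000146 / 0.000721 = 0.2025

0.2025


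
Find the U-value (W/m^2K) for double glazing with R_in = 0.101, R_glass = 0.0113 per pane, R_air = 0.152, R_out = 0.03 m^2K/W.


Total thermal resistance (series):
  R_total = R_in + R_glass + R_air + R_glass + R_out
  R_total = 0.101 + 0.0113 + 0.152 + 0.0113 + 0.03 = 0.3056 m^2K/W
U-value = 1 / R_total = 1 / 0.3056 = 3.272 W/m^2K

3.272 W/m^2K


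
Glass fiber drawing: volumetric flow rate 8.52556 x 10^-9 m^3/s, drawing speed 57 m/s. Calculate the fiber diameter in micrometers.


Cross-sectional area from continuity:
  A = Q / v = 8.52556 x 10^-9 / 57 = 1.495712 x 10^-10 m^2
Diameter from circular cross-section:
  d = sqrt(4A / pi) * 10^6 (m -> um)
  d = sqrt(4 * 1.495712 x 10^-10 / pi) * 10^6 = 13.8 um

13.8 um


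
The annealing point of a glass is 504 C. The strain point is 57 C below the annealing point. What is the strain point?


Strain point = annealing point - difference:
  T_strain = 504 - 57 = 447 C

447 C


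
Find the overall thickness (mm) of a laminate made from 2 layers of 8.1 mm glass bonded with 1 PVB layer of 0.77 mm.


Total thickness = glass contribution + PVB contribution
  Glass: 2 * 8.1 = 16.2 mm
  PVB: 1 * 0.77 = 0.77 mm
  Total = 16.2 + 0.77 = 16.97 mm

16.97 mm


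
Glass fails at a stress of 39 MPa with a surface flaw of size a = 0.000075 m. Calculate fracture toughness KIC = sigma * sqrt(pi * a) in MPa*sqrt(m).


Fracture toughness: KIC = sigma * sqrt(pi * a)
  pi * a = pi * 0.000075 = 0.000235619
  sqrt(pi * a) = 0.01535
  KIC = 39 * 0.01535 = 0.599 MPa*sqrt(m)

0.599 MPa*sqrt(m)


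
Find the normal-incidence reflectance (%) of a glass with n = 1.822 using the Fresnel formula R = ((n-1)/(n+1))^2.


Fresnel reflectance at normal incidence:
  R = ((n - 1)/(n + 1))^2
  (n - 1)/(n + 1) = (1.822 - 1)/(1.822 + 1) = 0.291283
  R = 0.291283^2 = 0.0848458
  R(%) = 0.0848458 * 100 = 8.485%

8.485%


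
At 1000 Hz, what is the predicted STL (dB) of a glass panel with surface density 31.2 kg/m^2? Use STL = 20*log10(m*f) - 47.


Mass law: STL = 20 * log10(m * f) - 47
  m * f = 31.2 * 1000 = 31200
  log10(31200) = 4.49415
  STL = 20 * 4.49415 - 47 = 89.883 - 47 = 42.9 dB

42.9 dB


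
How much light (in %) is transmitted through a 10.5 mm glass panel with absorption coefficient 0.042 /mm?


Beer-Lambert law: T = exp(-alpha * thickness)
  exponent = -0.042 * 10.5 = -0.441
  T = exp(-0.441) = 0.6434
  Percentage = 0.6434 * 100 = 64.34%

64.34%


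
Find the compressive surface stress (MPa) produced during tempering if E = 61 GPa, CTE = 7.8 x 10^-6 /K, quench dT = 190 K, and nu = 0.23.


Tempering stress: sigma = E * alpha * dT / (1 - nu)
  E (MPa) = 61 * 1000 = 61000
  Numerator = 61000 * (7.8 x 10^-6) * 190 = 90.402
  Denominator = 1 - 0.23 = 0.77
  sigma = 90.402 / 0.77 = 117.4 MPa

117.4 MPa


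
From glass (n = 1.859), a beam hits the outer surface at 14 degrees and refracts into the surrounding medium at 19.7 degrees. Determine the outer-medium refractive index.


Apply Snell's law: n1 * sin(theta1) = n2 * sin(theta2)
  n2 = n1 * sin(theta1) / sin(theta2)
  sin(14) = 0.241922
  sin(19.7) = 0.337095
  n2 = 1.859 * 0.241922 / 0.337095 = 1.3341

1.3341


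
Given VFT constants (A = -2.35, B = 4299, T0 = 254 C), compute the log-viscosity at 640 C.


VFT equation: log(eta) = A + B / (T - T0)
  T - T0 = 640 - 254 = 386
  B / (T - T0) = 4299 / 386 = 11.137
  log(eta) = -2.35 + 11.137 = 8.787

8.787


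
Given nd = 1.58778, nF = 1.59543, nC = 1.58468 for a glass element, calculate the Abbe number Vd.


Abbe number formula: Vd = (nd - 1) / (nF - nC)
  nd - 1 = 1.58778 - 1 = 0.58778
  nF - nC = 1.59543 - 1.58468 = 0.01075
  Vd = 0.58778 / 0.01075 = 54.68

54.68


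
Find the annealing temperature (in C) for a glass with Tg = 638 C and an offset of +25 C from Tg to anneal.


The annealing temperature is Tg plus the offset:
  T_anneal = 638 + 25 = 663 C

663 C


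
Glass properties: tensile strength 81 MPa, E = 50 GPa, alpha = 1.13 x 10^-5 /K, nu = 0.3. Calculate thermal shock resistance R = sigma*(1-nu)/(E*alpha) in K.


Thermal shock resistance: R = sigma * (1 - nu) / (E * alpha)
  Numerator = 81 * (1 - 0.3) = 56.7
  Denominator = 50 * 1000 * (1.13 x 10^-5) = 0.565
  R = 56.7 / 0.565 = 100.4 K

100.4 K


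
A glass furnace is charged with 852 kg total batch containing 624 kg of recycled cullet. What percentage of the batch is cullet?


Cullet ratio = (cullet mass / total batch mass) * 100
  Ratio = 624 / 852 * 100 = 73.24%

73.24%


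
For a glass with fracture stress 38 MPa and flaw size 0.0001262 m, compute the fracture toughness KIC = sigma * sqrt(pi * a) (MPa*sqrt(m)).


Fracture toughness: KIC = sigma * sqrt(pi * a)
  pi * a = pi * 0.0001262 = 0.000396469
  sqrt(pi * a) = 0.019912
  KIC = 38 * 0.019912 = 0.757 MPa*sqrt(m)

0.757 MPa*sqrt(m)


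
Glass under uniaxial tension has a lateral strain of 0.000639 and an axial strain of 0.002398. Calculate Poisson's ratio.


Poisson's ratio: nu = lateral strain / axial strain
  nu = 0.000639 / 0.002398 = 0.2665

0.2665


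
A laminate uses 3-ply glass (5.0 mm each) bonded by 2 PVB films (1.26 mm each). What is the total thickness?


Total thickness = glass contribution + PVB contribution
  Glass: 3 * 5.0 = 15.0 mm
  PVB: 2 * 1.26 = 2.52 mm
  Total = 15.0 + 2.52 = 17.52 mm

17.52 mm


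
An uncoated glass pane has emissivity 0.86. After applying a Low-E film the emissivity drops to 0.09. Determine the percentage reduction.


Percentage reduction = (1 - coated/uncoated) * 100
  Ratio = 0.09 / 0.86 = 0.1047
  Reduction = (1 - 0.1047) * 100 = 89.5%

89.5%


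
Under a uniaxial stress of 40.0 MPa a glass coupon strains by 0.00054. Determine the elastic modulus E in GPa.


Young's modulus: E = stress / strain
  E = 40.0 MPa / 0.00054 = 74074.07 MPa
Convert to GPa: 74074.07 / 1000 = 74.07 GPa

74.07 GPa


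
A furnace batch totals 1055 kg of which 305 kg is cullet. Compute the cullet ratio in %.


Cullet ratio = (cullet mass / total batch mass) * 100
  Ratio = 305 / 1055 * 100 = 28.91%

28.91%


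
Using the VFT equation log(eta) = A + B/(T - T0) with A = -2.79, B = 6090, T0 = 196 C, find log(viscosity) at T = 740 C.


VFT equation: log(eta) = A + B / (T - T0)
  T - T0 = 740 - 196 = 544
  B / (T - T0) = 6090 / 544 = 11.195
  log(eta) = -2.79 + 11.195 = 8.405

8.405


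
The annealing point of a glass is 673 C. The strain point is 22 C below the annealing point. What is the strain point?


Strain point = annealing point - difference:
  T_strain = 673 - 22 = 651 C

651 C


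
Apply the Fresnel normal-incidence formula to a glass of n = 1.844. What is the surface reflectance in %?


Fresnel reflectance at normal incidence:
  R = ((n - 1)/(n + 1))^2
  (n - 1)/(n + 1) = (1.844 - 1)/(1.844 + 1) = 0.296765
  R = 0.296765^2 = 0.0880695
  R(%) = 0.0880695 * 100 = 8.807%

8.807%


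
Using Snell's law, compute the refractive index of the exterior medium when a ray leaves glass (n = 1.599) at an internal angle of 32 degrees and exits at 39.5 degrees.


Apply Snell's law: n1 * sin(theta1) = n2 * sin(theta2)
  n2 = n1 * sin(theta1) / sin(theta2)
  sin(32) = 0.529919
  sin(39.5) = 0.636078
  n2 = 1.599 * 0.529919 / 0.636078 = 1.3321

1.3321


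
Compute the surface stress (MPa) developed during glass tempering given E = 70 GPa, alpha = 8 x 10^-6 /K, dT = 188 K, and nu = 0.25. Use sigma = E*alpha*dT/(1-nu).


Tempering stress: sigma = E * alpha * dT / (1 - nu)
  E (MPa) = 70 * 1000 = 70000
  Numerator = 70000 * (8 x 10^-6) * 188 = 105.28
  Denominator = 1 - 0.25 = 0.75
  sigma = 105.28 / 0.75 = 140.4 MPa

140.4 MPa


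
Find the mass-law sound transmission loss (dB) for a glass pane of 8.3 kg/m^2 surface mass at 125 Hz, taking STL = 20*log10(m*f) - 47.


Mass law: STL = 20 * log10(m * f) - 47
  m * f = 8.3 * 125 = 1037.5
  log10(1037.5) = 3.01599
  STL = 20 * 3.01599 - 47 = 60.3198 - 47 = 13.3 dB

13.3 dB


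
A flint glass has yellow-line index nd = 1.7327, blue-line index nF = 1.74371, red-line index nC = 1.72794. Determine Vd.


Abbe number formula: Vd = (nd - 1) / (nF - nC)
  nd - 1 = 1.7327 - 1 = 0.7327
  nF - nC = 1.74371 - 1.72794 = 0.01577
  Vd = 0.7327 / 0.01577 = 46.46

46.46


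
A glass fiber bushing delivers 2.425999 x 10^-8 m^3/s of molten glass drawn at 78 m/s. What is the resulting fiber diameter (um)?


Cross-sectional area from continuity:
  A = Q / v = 2.425999 x 10^-8 / 78 = 3.110255 x 10^-10 m^2
Diameter from circular cross-section:
  d = sqrt(4A / pi) * 10^6 (m -> um)
  d = sqrt(4 * 3.110255 x 10^-10 / pi) * 10^6 = 19.9 um

19.9 um


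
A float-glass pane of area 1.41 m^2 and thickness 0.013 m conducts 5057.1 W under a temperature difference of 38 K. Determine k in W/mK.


Fourier's law rearranged: k = Q * t / (A * dT)
  Numerator = 5057.1 * 0.013 = 65.7423
  Denominator = 1.41 * 38 = 53.58
  k = 65.7423 / 53.58 = 1.227 W/mK

1.227 W/mK


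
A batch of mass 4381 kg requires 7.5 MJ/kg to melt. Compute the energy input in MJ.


Total energy = mass * specific energy
  E = 4381 * 7.5 = 32857.5 MJ

32857.5 MJ


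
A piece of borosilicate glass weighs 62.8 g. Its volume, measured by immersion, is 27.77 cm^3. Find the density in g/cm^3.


Use the definition of density:
  rho = mass / volume
  rho = 62.8 / 27.77 = 2.261 g/cm^3

2.261 g/cm^3


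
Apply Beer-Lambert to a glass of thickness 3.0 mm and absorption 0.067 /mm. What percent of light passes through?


Beer-Lambert law: T = exp(-alpha * thickness)
  exponent = -0.067 * 3.0 = -0.201
  T = exp(-0.201) = 0.8179
  Percentage = 0.8179 * 100 = 81.79%

81.79%


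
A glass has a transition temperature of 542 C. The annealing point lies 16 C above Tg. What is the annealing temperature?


The annealing temperature is Tg plus the offset:
  T_anneal = 542 + 16 = 558 C

558 C


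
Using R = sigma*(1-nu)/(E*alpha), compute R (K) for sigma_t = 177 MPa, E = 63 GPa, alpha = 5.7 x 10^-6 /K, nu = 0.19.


Thermal shock resistance: R = sigma * (1 - nu) / (E * alpha)
  Numerator = 177 * (1 - 0.19) = 143.37
  Denominator = 63 * 1000 * (5.7 x 10^-6) = 0.3591
  R = 143.37 / 0.3591 = 399.2 K

399.2 K


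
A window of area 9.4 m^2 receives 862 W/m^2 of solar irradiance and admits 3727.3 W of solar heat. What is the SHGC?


Rearrange Q = Area * SHGC * Irradiance:
  SHGC = Q / (Area * Irradiance)
  SHGC = 3727.3 / (9.4 * 862) = 0.46

0.46


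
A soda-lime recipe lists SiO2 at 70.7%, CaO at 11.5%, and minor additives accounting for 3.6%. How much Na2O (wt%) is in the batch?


Pieces sum to 100%:
  Na2O = 100 - (SiO2 + CaO + others)
  Na2O = 100 - (70.7 + 11.5 + 3.6) = 14.2%

14.2%


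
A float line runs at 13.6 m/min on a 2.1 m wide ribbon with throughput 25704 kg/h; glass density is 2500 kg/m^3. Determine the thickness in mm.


Ribbon cross-section from mass balance:
  Volume rate = throughput / density = 25704 / 2500 = 10.2816 m^3/h
  thickness = volume rate / (speed * 60 * width), i.e.
  thickness = throughput / (60 * speed * width * density) * 1000
  thickness = 25704 / (60 * 13.6 * 2.1 * 2500) * 1000 = 6.0 mm

6.0 mm


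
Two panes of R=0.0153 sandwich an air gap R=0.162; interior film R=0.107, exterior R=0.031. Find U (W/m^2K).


Total thermal resistance (series):
  R_total = R_in + R_glass + R_air + R_glass + R_out
  R_total = 0.107 + 0.0153 + 0.162 + 0.0153 + 0.031 = 0.3306 m^2K/W
U-value = 1 / R_total = 1 / 0.3306 = 3.025 W/m^2K

3.025 W/m^2K


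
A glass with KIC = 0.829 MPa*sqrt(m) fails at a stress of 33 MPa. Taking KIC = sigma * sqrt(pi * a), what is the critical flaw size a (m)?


Rearrange KIC = sigma * sqrt(pi * a):
  sqrt(pi * a) = KIC / sigma
  sqrt(pi * a) = 0.829 / 33 = 0.025121
  a = (KIC / sigma)^2 / pi
  a = 0.025121^2 / pi = 0.0002009 m

0.0002009 m


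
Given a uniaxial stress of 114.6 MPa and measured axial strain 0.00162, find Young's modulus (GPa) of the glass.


Young's modulus: E = stress / strain
  E = 114.6 MPa / 0.00162 = 70740.74 MPa
Convert to GPa: 70740.74 / 1000 = 70.74 GPa

70.74 GPa


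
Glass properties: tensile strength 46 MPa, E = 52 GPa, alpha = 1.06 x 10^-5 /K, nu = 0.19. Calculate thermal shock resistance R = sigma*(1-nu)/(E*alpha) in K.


Thermal shock resistance: R = sigma * (1 - nu) / (E * alpha)
  Numerator = 46 * (1 - 0.19) = 37.26
  Denominator = 52 * 1000 * (1.06 x 10^-5) = 0.5512
  R = 37.26 / 0.5512 = 67.6 K

67.6 K


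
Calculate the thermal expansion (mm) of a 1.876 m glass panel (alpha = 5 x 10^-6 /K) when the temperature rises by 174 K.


Thermal expansion formula: dL = alpha * L0 * dT
  dL = (5 x 10^-6) * 1.876 * 174 = 0.00163212 m
Convert to mm: 0.00163212 * 1000 = 1.6321 mm

1.6321 mm


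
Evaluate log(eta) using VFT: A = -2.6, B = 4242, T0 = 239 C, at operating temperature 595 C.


VFT equation: log(eta) = A + B / (T - T0)
  T - T0 = 595 - 239 = 356
  B / (T - T0) = 4242 / 356 = 11.916
  log(eta) = -2.6 + 11.916 = 9.316

9.316


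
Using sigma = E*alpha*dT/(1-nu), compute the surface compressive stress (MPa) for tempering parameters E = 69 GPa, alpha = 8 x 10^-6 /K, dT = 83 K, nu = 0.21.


Tempering stress: sigma = E * alpha * dT / (1 - nu)
  E (MPa) = 69 * 1000 = 69000
  Numerator = 69000 * (8 x 10^-6) * 83 = 45.816
  Denominator = 1 - 0.21 = 0.79
  sigma = 45.816 / 0.79 = 58.0 MPa

58.0 MPa


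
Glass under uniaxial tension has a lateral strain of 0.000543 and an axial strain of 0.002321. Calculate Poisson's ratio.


Poisson's ratio: nu = lateral strain / axial strain
  nu = 0.000543 / 0.002321 = 0.234

0.234


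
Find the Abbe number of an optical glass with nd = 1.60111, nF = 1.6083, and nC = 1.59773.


Abbe number formula: Vd = (nd - 1) / (nF - nC)
  nd - 1 = 1.60111 - 1 = 0.60111
  nF - nC = 1.6083 - 1.59773 = 0.01057
  Vd = 0.60111 / 0.01057 = 56.87

56.87


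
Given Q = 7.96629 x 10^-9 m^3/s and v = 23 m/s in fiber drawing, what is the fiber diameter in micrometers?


Cross-sectional area from continuity:
  A = Q / v = 7.96629 x 10^-9 / 23 = 3.463604 x 10^-10 m^2
Diameter from circular cross-section:
  d = sqrt(4A / pi) * 10^6 (m -> um)
  d = sqrt(4 * 3.463604 x 10^-10 / pi) * 10^6 = 21.0 um

21.0 um


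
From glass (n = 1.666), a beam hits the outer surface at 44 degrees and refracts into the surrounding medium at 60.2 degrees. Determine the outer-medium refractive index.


Apply Snell's law: n1 * sin(theta1) = n2 * sin(theta2)
  n2 = n1 * sin(theta1) / sin(theta2)
  sin(44) = 0.694658
  sin(60.2) = 0.867765
  n2 = 1.666 * 0.694658 / 0.867765 = 1.3337

1.3337


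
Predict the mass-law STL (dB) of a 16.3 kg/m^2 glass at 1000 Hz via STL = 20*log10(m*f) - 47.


Mass law: STL = 20 * log10(m * f) - 47
  m * f = 16.3 * 1000 = 16300
  log10(16300) = 4.21219
  STL = 20 * 4.21219 - 47 = 84.2438 - 47 = 37.2 dB

37.2 dB


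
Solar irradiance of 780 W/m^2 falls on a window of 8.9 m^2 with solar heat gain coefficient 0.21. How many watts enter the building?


Solar heat gain: Q = Area * SHGC * Irradiance
  Q = 8.9 * 0.21 * 780 = 1457.8 W

1457.8 W


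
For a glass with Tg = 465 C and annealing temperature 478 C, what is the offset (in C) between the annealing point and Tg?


Offset = T_anneal - Tg:
  offset = 478 - 465 = 13 C

13 C


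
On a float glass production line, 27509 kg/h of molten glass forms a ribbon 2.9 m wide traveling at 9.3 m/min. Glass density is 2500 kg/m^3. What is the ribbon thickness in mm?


Ribbon cross-section from mass balance:
  Volume rate = throughput / density = 27509 / 2500 = 11.0036 m^3/h
  thickness = volume rate / (speed * 60 * width), i.e.
  thickness = throughput / (60 * speed * width * density) * 1000
  thickness = 27509 / (60 * 9.3 * 2.9 * 2500) * 1000 = 6.8 mm

6.8 mm


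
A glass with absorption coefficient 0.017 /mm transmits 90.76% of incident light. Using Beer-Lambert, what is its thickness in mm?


Rearrange T = exp(-alpha * thickness):
  thickness = -ln(T) / alpha
  T = 90.76/100 = 0.9076
  ln(T) = -0.09695
  -ln(T) = 0.09695
  thickness = 0.09695 / 0.017 = 5.7 mm

5.7 mm


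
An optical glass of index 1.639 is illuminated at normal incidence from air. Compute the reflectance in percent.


Fresnel reflectance at normal incidence:
  R = ((n - 1)/(n + 1))^2
  (n - 1)/(n + 1) = (1.639 - 1)/(1.639 + 1) = 0.242137
  R = 0.242137^2 = 0.0586303
  R(%) = 0.0586303 * 100 = 5.863%

5.863%


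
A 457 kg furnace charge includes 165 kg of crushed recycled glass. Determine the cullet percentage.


Cullet ratio = (cullet mass / total batch mass) * 100
  Ratio = 165 / 457 * 100 = 36.11%

36.11%


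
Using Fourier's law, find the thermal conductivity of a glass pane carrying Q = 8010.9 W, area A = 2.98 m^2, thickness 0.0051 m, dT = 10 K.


Fourier's law rearranged: k = Q * t / (A * dT)
  Numerator = 8010.9 * 0.0051 = 40.85559
  Denominator = 2.98 * 10 = 29.8
  k = 40.85559 / 29.8 = 1.371 W/mK

1.371 W/mK


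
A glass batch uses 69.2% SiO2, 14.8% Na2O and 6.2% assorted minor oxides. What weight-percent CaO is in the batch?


Pieces sum to 100%:
  CaO = 100 - (SiO2 + Na2O + others)
  CaO = 100 - (69.2 + 14.8 + 6.2) = 9.8%

9.8%


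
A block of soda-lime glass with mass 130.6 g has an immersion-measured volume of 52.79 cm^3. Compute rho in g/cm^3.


Use the definition of density:
  rho = mass / volume
  rho = 130.6 / 52.79 = 2.474 g/cm^3

2.474 g/cm^3


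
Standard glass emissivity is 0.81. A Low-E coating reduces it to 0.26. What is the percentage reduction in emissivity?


Percentage reduction = (1 - coated/uncoated) * 100
  Ratio = 0.26 / 0.81 = 0.321
  Reduction = (1 - 0.321) * 100 = 67.9%

67.9%


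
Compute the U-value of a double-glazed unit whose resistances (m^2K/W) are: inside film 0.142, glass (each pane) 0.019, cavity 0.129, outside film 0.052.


Total thermal resistance (series):
  R_total = R_in + R_glass + R_air + R_glass + R_out
  R_total = 0.142 + 0.019 + 0.129 + 0.019 + 0.052 = 0.361 m^2K/W
U-value = 1 / R_total = 1 / 0.361 = 2.77 W/m^2K

2.77 W/m^2K


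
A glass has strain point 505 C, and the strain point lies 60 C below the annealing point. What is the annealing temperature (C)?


T_anneal = T_strain + gap:
  T_anneal = 505 + 60 = 565 C

565 C


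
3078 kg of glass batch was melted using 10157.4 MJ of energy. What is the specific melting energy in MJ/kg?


Rearrange E = m * s for s:
  s = E / m
  s = 10157.4 / 3078 = 3.3 MJ/kg

3.3 MJ/kg


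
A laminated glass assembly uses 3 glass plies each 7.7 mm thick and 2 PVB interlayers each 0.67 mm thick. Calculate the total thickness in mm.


Total thickness = glass contribution + PVB contribution
  Glass: 3 * 7.7 = 23.1 mm
  PVB: 2 * 0.67 = 1.34 mm
  Total = 23.1 + 1.34 = 24.44 mm

24.44 mm


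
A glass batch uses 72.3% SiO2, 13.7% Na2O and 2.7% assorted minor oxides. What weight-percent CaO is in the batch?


Pieces sum to 100%:
  CaO = 100 - (SiO2 + Na2O + others)
  CaO = 100 - (72.3 + 13.7 + 2.7) = 11.3%

11.3%


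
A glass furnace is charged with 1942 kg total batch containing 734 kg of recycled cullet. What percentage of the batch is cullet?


Cullet ratio = (cullet mass / total batch mass) * 100
  Ratio = 734 / 1942 * 100 = 37.8%

37.8%


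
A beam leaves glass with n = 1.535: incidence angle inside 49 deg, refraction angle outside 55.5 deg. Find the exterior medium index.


Apply Snell's law: n1 * sin(theta1) = n2 * sin(theta2)
  n2 = n1 * sin(theta1) / sin(theta2)
  sin(49) = 0.75471
  sin(55.5) = 0.824126
  n2 = 1.535 * 0.75471 / 0.824126 = 1.4057

1.4057


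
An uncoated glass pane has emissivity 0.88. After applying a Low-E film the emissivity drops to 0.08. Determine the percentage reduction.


Percentage reduction = (1 - coated/uncoated) * 100
  Ratio = 0.08 / 0.88 = 0.0909
  Reduction = (1 - 0.0909) * 100 = 90.9%

90.9%


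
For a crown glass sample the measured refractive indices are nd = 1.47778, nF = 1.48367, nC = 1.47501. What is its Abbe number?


Abbe number formula: Vd = (nd - 1) / (nF - nC)
  nd - 1 = 1.47778 - 1 = 0.47778
  nF - nC = 1.48367 - 1.47501 = 0.00866
  Vd = 0.47778 / 0.00866 = 55.17

55.17


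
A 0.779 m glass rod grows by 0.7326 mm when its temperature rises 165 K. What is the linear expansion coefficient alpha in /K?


Rearrange dL = alpha * L0 * dT for alpha:
  alpha = dL / (L0 * dT)
  alpha = (0.7326 / 1000) / (0.779 * 165) = 0.0000057 /K = 5.7 x 10^-6 /K

5.7 x 10^-6 /K
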